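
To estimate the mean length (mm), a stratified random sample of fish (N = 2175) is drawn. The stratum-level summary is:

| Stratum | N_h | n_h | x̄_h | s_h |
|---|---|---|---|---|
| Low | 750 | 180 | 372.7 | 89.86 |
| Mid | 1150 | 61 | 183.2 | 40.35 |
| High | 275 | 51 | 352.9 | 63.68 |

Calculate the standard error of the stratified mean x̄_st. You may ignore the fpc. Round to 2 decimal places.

V̂(x̄_st) = Σ W_h² s_h²/n_h, with W_h = N_h/N and N = 2175:
  stratum Low: (750/2175)²·89.86²/180 = 5.33414
  stratum Mid: (1150/2175)²·40.35²/61 = 7.46164
  stratum High: (275/2175)²·63.68²/51 = 1.27111
V̂(x̄_st) = 14.0669
SE(x̄_st) = √14.0669 = 3.75059

SE(x̄_st) ≈ 3.75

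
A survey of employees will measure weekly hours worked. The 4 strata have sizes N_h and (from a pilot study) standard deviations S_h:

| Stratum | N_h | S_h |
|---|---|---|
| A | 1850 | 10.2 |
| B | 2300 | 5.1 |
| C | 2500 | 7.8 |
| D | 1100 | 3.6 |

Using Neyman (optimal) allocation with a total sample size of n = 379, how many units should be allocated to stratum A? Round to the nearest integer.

Neyman allocation: n_h = n · N_h S_h / Σ N_i S_i, with n = 379.
  stratum A: N_h·S_h = 1850·10.2 = 18870.00
  stratum B: N_h·S_h = 2300·5.1 = 11730.00
  stratum C: N_h·S_h = 2500·7.8 = 19500.00
  stratum D: N_h·S_h = 1100·3.6 = 3960.00
Σ N_h S_h = 54060.00
n for stratum A = 379·18870.00/54060.00 = 132.292 → 132

132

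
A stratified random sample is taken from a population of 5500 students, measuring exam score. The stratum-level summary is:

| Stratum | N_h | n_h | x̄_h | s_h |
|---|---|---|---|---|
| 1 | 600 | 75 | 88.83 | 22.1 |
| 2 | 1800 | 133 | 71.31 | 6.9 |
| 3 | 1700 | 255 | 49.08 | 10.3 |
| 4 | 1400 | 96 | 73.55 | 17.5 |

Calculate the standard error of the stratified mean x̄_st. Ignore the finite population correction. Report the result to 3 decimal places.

V̂(x̄_st) = Σ W_h² s_h²/n_h, with W_h = N_h/N and N = 5500:
  stratum 1: (600/5500)²·22.1²/75 = 0.0774998
  stratum 2: (1800/5500)²·6.9²/133 = 0.0383412
  stratum 3: (1700/5500)²·10.3²/255 = 0.0397472
  stratum 4: (1400/5500)²·17.5²/96 = 0.206698
V̂(x̄_st) = 0.362286
SE(x̄_st) = √0.362286 = 0.601902

SE(x̄_st) ≈ 0.602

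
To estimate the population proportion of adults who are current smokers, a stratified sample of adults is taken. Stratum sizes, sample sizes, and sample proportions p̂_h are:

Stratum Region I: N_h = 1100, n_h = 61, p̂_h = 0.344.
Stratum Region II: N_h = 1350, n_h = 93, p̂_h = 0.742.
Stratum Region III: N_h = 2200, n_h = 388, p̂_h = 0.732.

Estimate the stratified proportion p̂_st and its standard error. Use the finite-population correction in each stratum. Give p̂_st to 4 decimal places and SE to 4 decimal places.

p̂_st ≈ 0.6431, SE ≈ 0.0213

N = 4650; stratum weights W_h = N_h/N.
p̂_st = Σ W_h p̂_h = (1100·0.344 + 1350·0.742 + 2200·0.732)/4650 = 0.64312
V̂(p̂_st) = Σ W_h² (1 − n_h/N_h) p̂_h(1−p̂_h)/(n_h−1):
  stratum Region I: (1100/4650)²·(1 − 61/1100)·0.344·0.656/60 = 0.000198799
  stratum Region II: (1350/4650)²·(1 − 93/1350)·0.742·0.258/92 = 0.000163305
  stratum Region III: (2200/4650)²·(1 − 388/2200)·0.732·0.268/387 = 9.34566e-05
V̂(p̂_st) = 0.00045556; SE = √V̂ = 0.0213439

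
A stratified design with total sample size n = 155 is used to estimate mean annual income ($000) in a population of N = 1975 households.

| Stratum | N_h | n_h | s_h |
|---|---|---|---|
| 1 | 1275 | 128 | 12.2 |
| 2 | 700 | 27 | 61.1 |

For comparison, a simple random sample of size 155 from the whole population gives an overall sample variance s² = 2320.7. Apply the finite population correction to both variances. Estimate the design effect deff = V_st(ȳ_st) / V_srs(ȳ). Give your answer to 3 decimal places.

V̂(ȳ_st) = Σ W_h² (1 − n_h/N_h) s_h²/n_h, with W_h = N_h/N and N = 1975:
  stratum 1: (1275/1975)²·(1 − 128/1275)·12.2²/128 = 0.435962
  stratum 2: (700/1975)²·(1 − 27/700)·61.1²/27 = 16.6993
V_st = 17.1352
V_srs = (1 − 155/1975)·2320.7/155 = 13.7972
deff = V_st / V_srs = 17.1352/13.7972 = 1.2419

deff ≈ 1.242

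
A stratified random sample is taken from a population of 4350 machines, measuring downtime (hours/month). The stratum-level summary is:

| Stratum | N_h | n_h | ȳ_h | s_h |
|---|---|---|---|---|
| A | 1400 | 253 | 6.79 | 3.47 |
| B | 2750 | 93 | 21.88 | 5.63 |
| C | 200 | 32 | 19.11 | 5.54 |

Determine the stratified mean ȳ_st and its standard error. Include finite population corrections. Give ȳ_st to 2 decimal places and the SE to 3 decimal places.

ȳ_st = Σ W_h ȳ_h = (1400·6.79 + 2750·21.88 + 200·19.11)/4350 = 16.89609
V̂(ȳ_st) = Σ W_h² (1 − n_h/N_h) s_h²/n_h, with W_h = N_h/N and N = 4350:
  stratum A: (1400/4350)²·(1 − 253/1400)·3.47²/253 = 0.00403879
  stratum B: (2750/4350)²·(1 − 93/2750)·5.63²/93 = 0.131607
  stratum C: (200/4350)²·(1 − 32/200)·5.54²/32 = 0.00170306
V̂(ȳ_st) = 0.137349
SE(ȳ_st) = √0.137349 = 0.370606

ȳ_st ≈ 16.90, SE ≈ 0.371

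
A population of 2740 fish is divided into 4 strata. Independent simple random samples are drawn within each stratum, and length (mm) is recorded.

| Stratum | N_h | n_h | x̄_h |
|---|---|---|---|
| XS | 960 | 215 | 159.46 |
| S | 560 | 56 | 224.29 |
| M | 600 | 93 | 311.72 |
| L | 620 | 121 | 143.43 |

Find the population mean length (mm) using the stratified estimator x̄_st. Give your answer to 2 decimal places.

N = Σ N_h = 2740. Stratum weights W_h = N_h/N.
x̄_st = (960·159.46 + 560·224.29 + 600·311.72 + 620·143.43) / 2740 = 202.4243

x̄_st ≈ 202.42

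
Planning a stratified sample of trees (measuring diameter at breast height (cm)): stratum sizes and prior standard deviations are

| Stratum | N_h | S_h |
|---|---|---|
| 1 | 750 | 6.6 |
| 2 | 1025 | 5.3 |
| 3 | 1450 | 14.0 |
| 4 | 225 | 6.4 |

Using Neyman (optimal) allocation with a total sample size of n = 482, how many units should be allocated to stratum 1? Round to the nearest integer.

74

Neyman allocation: n_h = n · N_h S_h / Σ N_i S_i, with n = 482.
  stratum 1: N_h·S_h = 750·6.6 = 4950.00
  stratum 2: N_h·S_h = 1025·5.3 = 5432.50
  stratum 3: N_h·S_h = 1450·14.0 = 20300.00
  stratum 4: N_h·S_h = 225·6.4 = 1440.00
Σ N_h S_h = 32122.50
n for stratum 1 = 482·4950.00/32122.50 = 74.275 → 74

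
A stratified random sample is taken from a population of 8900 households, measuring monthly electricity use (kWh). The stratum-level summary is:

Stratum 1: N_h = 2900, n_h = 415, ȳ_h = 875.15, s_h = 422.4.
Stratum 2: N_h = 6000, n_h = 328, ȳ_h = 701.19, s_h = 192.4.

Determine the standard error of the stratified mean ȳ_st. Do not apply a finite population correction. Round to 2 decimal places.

V̂(ȳ_st) = Σ W_h² s_h²/n_h, with W_h = N_h/N and N = 8900:
  stratum 1: (2900/8900)²·422.4²/415 = 45.6474
  stratum 2: (6000/8900)²·192.4²/328 = 51.2931
V̂(ȳ_st) = 96.9404
SE(ȳ_st) = √96.9404 = 9.84583

SE(ȳ_st) ≈ 9.85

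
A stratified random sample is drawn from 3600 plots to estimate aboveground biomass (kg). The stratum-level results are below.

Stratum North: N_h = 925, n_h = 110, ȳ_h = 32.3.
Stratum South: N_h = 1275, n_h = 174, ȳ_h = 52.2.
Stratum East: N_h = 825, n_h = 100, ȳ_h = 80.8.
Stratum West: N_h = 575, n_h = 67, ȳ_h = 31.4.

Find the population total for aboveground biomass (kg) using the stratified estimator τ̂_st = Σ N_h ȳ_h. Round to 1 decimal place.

τ̂_st ≈ 181147.5

τ̂_st = Σ N_h ȳ_h = 925·32.3 + 1275·52.2 + 825·80.8 + 575·31.4 = 181147.5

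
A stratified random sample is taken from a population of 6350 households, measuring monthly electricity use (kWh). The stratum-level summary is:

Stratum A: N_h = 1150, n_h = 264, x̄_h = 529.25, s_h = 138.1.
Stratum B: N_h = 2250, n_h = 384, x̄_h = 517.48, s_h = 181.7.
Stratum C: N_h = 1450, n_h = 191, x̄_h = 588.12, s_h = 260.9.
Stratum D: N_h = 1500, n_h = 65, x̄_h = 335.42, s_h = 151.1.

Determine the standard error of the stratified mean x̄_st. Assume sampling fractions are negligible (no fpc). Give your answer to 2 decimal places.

SE(x̄_st) ≈ 7.17

V̂(x̄_st) = Σ W_h² s_h²/n_h, with W_h = N_h/N and N = 6350:
  stratum A: (1150/6350)²·138.1²/264 = 2.36936
  stratum B: (2250/6350)²·181.7²/384 = 10.7943
  stratum C: (1450/6350)²·260.9²/191 = 18.5825
  stratum D: (1500/6350)²·151.1²/65 = 19.5998
V̂(x̄_st) = 51.3459
SE(x̄_st) = √51.3459 = 7.16561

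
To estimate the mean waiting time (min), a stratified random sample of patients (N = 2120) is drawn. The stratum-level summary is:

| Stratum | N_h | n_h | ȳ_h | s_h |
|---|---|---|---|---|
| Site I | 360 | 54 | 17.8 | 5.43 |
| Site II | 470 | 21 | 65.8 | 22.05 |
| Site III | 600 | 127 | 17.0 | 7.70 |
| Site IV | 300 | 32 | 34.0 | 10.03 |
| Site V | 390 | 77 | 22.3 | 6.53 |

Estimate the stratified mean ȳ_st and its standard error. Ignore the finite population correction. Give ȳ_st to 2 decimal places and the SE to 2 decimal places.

ȳ_st = Σ W_h ȳ_h = (360·17.8 + 470·65.8 + 600·17.0 + 300·34.0 + 390·22.3)/2120 = 31.33538
V̂(ȳ_st) = Σ W_h² s_h²/n_h, with W_h = N_h/N and N = 2120:
  stratum Site I: (360/2120)²·5.43²/54 = 0.0157449
  stratum Site II: (470/2120)²·22.05²/21 = 1.13795
  stratum Site III: (600/2120)²·7.70²/127 = 0.0373946
  stratum Site IV: (300/2120)²·10.03²/32 = 0.0629539
  stratum Site V: (390/2120)²·6.53²/77 = 0.018741
V̂(ȳ_st) = 1.27278
SE(ȳ_st) = √1.27278 = 1.12818

ȳ_st ≈ 31.34, SE ≈ 1.13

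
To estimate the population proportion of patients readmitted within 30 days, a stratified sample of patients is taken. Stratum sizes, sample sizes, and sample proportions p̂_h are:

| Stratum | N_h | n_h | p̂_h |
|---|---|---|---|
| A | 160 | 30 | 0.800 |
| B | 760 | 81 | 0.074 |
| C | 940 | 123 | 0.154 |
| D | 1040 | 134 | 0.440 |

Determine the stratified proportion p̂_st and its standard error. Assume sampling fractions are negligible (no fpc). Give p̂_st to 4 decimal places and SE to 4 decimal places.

p̂_st ≈ 0.2712, SE ≈ 0.0206

N = 2900; stratum weights W_h = N_h/N.
p̂_st = Σ W_h p̂_h = (160·0.800 + 760·0.074 + 940·0.154 + 1040·0.440)/2900 = 0.27124
V̂(p̂_st) = Σ W_h² p̂_h(1−p̂_h)/(n_h−1):
  stratum A: (160/2900)²·0.800·0.200/29 = 1.67945e-05
  stratum B: (760/2900)²·0.074·0.926/80 = 5.8828e-05
  stratum C: (940/2900)²·0.154·0.846/122 = 0.0001122
  stratum D: (1040/2900)²·0.440·0.560/133 = 0.000238265
V̂(p̂_st) = 0.000426087; SE = √V̂ = 0.0206419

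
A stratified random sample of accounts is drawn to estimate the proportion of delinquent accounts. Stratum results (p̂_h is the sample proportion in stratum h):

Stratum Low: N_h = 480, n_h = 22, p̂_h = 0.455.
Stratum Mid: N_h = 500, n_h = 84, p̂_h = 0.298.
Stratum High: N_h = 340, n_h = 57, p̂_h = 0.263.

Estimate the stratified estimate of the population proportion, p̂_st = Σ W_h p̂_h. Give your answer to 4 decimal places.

p̂_st ≈ 0.3461

N = 1320; stratum weights W_h = N_h/N.
p̂_st = Σ W_h p̂_h = (480·0.455 + 500·0.298 + 340·0.263)/1320 = 0.34608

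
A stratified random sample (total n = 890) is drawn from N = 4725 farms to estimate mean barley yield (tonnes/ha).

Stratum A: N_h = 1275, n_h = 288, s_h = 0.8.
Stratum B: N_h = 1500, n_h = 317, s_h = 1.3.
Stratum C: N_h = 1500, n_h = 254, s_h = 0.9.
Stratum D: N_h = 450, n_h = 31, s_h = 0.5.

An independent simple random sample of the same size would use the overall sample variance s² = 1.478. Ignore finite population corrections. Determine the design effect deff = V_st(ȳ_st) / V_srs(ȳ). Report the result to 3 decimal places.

V̂(ȳ_st) = Σ W_h² s_h²/n_h, with W_h = N_h/N and N = 4725:
  stratum A: (1275/4725)²·0.8²/288 = 0.00016181
  stratum B: (1500/4725)²·1.3²/317 = 0.000537287
  stratum C: (1500/4725)²·0.9²/254 = 0.000321388
  stratum D: (450/4725)²·0.5²/31 = 7.31475e-05
V_st = 0.00109363
V_srs = s²/n = 1.478/890 = 0.00166067
deff = V_st / V_srs = 0.00109363/0.00166067 = 0.6585

deff ≈ 0.659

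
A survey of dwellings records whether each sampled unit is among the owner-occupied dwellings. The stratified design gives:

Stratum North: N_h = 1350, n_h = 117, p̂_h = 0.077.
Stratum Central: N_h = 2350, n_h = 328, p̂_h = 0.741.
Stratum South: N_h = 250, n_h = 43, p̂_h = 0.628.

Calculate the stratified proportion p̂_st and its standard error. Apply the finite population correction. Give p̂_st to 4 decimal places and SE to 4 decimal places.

N = 3950; stratum weights W_h = N_h/N.
p̂_st = Σ W_h p̂_h = (1350·0.077 + 2350·0.741 + 250·0.628)/3950 = 0.50691
V̂(p̂_st) = Σ W_h² (1 − n_h/N_h) p̂_h(1−p̂_h)/(n_h−1):
  stratum North: (1350/3950)²·(1 − 117/1350)·0.077·0.923/116 = 6.53638e-05
  stratum Central: (2350/3950)²·(1 − 328/2350)·0.741·0.259/327 = 0.000178741
  stratum South: (250/3950)²·(1 − 43/250)·0.628·0.372/42 = 1.84489e-05
V̂(p̂_st) = 0.000262554; SE = √V̂ = 0.0162035

p̂_st ≈ 0.5069, SE ≈ 0.0162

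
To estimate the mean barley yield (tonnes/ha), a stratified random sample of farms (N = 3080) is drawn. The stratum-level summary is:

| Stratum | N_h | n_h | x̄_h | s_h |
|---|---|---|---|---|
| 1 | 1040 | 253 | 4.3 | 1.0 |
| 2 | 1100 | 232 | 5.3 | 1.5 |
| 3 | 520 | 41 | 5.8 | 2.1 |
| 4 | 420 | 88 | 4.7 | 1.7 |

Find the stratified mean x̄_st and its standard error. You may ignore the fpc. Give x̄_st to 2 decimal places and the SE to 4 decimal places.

x̄_st ≈ 4.96, SE ≈ 0.0732

x̄_st = Σ W_h x̄_h = (1040·4.3 + 1100·5.3 + 520·5.8 + 420·4.7)/3080 = 4.96494
V̂(x̄_st) = Σ W_h² s_h²/n_h, with W_h = N_h/N and N = 3080:
  stratum 1: (1040/3080)²·1.0²/253 = 0.000450656
  stratum 2: (1100/3080)²·1.5²/232 = 0.00123702
  stratum 3: (520/3080)²·2.1²/41 = 0.00306591
  stratum 4: (420/3080)²·1.7²/88 = 0.000610678
V̂(x̄_st) = 0.00536427
SE(x̄_st) = √0.00536427 = 0.0732412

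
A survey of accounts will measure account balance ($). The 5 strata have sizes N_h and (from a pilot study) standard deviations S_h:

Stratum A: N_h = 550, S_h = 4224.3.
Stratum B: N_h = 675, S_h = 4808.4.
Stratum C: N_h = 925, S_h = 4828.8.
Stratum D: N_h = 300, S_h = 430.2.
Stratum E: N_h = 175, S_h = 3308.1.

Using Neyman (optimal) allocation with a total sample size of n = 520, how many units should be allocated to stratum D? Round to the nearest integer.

6

Neyman allocation: n_h = n · N_h S_h / Σ N_i S_i, with n = 520.
  stratum A: N_h·S_h = 550·4224.3 = 2323365.00
  stratum B: N_h·S_h = 675·4808.4 = 3245670.00
  stratum C: N_h·S_h = 925·4828.8 = 4466640.00
  stratum D: N_h·S_h = 300·430.2 = 129060.00
  stratum E: N_h·S_h = 175·3308.1 = 578917.50
Σ N_h S_h = 10743652.50
n for stratum D = 520·129060.00/10743652.50 = 6.247 → 6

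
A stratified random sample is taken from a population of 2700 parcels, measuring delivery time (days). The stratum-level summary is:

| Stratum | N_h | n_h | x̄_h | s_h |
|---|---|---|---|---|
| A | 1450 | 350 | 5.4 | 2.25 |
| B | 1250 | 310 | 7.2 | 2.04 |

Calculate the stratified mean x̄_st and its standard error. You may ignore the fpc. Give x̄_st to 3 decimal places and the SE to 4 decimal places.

x̄_st = Σ W_h x̄_h = (1450·5.4 + 1250·7.2)/2700 = 6.23333
V̂(x̄_st) = Σ W_h² s_h²/n_h, with W_h = N_h/N and N = 2700:
  stratum A: (1450/2700)²·2.25²/350 = 0.00417163
  stratum B: (1250/2700)²·2.04²/310 = 0.00287734
V̂(x̄_st) = 0.00704897
SE(x̄_st) = √0.00704897 = 0.0839581

x̄_st ≈ 6.233, SE ≈ 0.0840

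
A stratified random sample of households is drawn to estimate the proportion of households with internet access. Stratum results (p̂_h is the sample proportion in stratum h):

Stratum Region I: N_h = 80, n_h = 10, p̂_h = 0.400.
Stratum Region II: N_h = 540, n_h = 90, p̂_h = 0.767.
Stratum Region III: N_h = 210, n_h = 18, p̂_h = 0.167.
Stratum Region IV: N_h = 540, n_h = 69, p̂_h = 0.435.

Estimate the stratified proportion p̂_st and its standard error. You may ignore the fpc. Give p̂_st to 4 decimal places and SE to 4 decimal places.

N = 1370; stratum weights W_h = N_h/N.
p̂_st = Σ W_h p̂_h = (80·0.400 + 540·0.767 + 210·0.167 + 540·0.435)/1370 = 0.52274
V̂(p̂_st) = Σ W_h² p̂_h(1−p̂_h)/(n_h−1):
  stratum Region I: (80/1370)²·0.400·0.600/9 = 9.09301e-05
  stratum Region II: (540/1370)²·0.767·0.233/89 = 0.000311966
  stratum Region III: (210/1370)²·0.167·0.833/17 = 0.000192269
  stratum Region IV: (540/1370)²·0.435·0.565/68 = 0.000561533
V̂(p̂_st) = 0.0011567; SE = √V̂ = 0.0340103

p̂_st ≈ 0.5227, SE ≈ 0.0340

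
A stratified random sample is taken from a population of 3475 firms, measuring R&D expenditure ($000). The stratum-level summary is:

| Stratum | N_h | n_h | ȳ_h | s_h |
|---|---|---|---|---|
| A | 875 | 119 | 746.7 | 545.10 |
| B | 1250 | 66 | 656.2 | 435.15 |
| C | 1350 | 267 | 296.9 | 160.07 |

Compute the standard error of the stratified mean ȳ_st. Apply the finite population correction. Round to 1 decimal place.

V̂(ȳ_st) = Σ W_h² (1 − n_h/N_h) s_h²/n_h, with W_h = N_h/N and N = 3475:
  stratum A: (875/3475)²·(1 − 119/875)·545.10²/119 = 136.781
  stratum B: (1250/3475)²·(1 − 66/1250)·435.15²/66 = 351.63
  stratum C: (1350/3475)²·(1 − 267/1350)·160.07²/267 = 11.6188
V̂(ȳ_st) = 500.03
SE(ȳ_st) = √500.03 = 22.3613

SE(ȳ_st) ≈ 22.4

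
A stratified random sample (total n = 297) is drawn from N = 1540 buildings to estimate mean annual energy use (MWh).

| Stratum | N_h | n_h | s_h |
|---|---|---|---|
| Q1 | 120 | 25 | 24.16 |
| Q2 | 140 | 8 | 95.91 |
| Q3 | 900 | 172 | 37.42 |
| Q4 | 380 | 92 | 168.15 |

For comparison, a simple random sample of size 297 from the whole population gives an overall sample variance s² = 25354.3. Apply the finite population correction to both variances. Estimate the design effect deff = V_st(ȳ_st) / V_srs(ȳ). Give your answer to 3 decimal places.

V̂(ȳ_st) = Σ W_h² (1 − n_h/N_h) s_h²/n_h, with W_h = N_h/N and N = 1540:
  stratum Q1: (120/1540)²·(1 − 25/120)·24.16²/25 = 0.112232
  stratum Q2: (140/1540)²·(1 − 8/140)·95.91²/8 = 8.9598
  stratum Q3: (900/1540)²·(1 − 172/900)·37.42²/172 = 2.24911
  stratum Q4: (380/1540)²·(1 − 92/380)·168.15²/92 = 14.1821
V_st = 25.5032
V_srs = (1 − 297/1540)·25354.3/297 = 68.9042
deff = V_st / V_srs = 25.5032/68.9042 = 0.3701

deff ≈ 0.370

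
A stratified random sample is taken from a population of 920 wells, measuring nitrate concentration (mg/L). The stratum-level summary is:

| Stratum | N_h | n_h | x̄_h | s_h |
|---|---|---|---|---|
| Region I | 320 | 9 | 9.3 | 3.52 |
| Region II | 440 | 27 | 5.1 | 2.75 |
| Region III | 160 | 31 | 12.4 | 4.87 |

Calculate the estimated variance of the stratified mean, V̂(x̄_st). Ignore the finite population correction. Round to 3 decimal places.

V̂(x̄_st) = Σ W_h² s_h²/n_h, with W_h = N_h/N and N = 920:
  stratum Region I: (320/920)²·3.52²/9 = 0.166559
  stratum Region II: (440/920)²·2.75²/27 = 0.0640665
  stratum Region III: (160/920)²·4.87²/31 = 0.0231398
V̂(x̄_st) = 0.253765

V̂(x̄_st) ≈ 0.254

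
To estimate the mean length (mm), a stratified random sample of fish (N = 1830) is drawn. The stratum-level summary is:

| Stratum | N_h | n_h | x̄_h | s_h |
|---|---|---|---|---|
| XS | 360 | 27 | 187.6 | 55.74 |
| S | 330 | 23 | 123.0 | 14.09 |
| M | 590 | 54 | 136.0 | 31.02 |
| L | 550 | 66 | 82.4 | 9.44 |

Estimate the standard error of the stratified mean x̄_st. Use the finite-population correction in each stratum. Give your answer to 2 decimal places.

V̂(x̄_st) = Σ W_h² (1 − n_h/N_h) s_h²/n_h, with W_h = N_h/N and N = 1830:
  stratum XS: (360/1830)²·(1 − 27/360)·55.74²/27 = 4.11922
  stratum S: (330/1830)²·(1 − 23/330)·14.09²/23 = 0.261122
  stratum M: (590/1830)²·(1 − 54/590)·31.02²/54 = 1.68269
  stratum L: (550/1830)²·(1 − 66/550)·9.44²/66 = 0.107326
V̂(x̄_st) = 6.17036
SE(x̄_st) = √6.17036 = 2.48402

SE(x̄_st) ≈ 2.48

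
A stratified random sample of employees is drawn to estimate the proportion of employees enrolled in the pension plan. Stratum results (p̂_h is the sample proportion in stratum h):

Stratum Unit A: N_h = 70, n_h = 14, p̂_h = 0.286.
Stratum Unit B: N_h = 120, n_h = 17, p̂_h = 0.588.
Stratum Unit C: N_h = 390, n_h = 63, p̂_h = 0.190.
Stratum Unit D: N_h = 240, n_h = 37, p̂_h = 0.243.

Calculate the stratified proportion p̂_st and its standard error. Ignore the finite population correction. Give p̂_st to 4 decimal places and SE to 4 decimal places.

p̂_st ≈ 0.2720, SE ≈ 0.0379

N = 820; stratum weights W_h = N_h/N.
p̂_st = Σ W_h p̂_h = (70·0.286 + 120·0.588 + 390·0.190 + 240·0.243)/820 = 0.27195
V̂(p̂_st) = Σ W_h² p̂_h(1−p̂_h)/(n_h−1):
  stratum Unit A: (70/820)²·0.286·0.714/13 = 0.000114469
  stratum Unit B: (120/820)²·0.588·0.412/16 = 0.000324257
  stratum Unit C: (390/820)²·0.190·0.810/62 = 0.000561498
  stratum Unit D: (240/820)²·0.243·0.757/36 = 0.000437718
V̂(p̂_st) = 0.00143794; SE = √V̂ = 0.0379202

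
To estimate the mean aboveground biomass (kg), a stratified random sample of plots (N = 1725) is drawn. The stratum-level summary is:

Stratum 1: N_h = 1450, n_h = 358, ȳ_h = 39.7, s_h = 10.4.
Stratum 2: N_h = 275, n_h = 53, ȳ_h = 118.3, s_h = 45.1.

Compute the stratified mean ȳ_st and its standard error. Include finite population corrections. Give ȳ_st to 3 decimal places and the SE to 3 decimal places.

ȳ_st = Σ W_h ȳ_h = (1450·39.7 + 275·118.3)/1725 = 52.23043
V̂(ȳ_st) = Σ W_h² (1 − n_h/N_h) s_h²/n_h, with W_h = N_h/N and N = 1725:
  stratum 1: (1450/1725)²·(1 − 358/1450)·10.4²/358 = 0.160767
  stratum 2: (275/1725)²·(1 − 53/275)·45.1²/53 = 0.787381
V̂(ȳ_st) = 0.948147
SE(ȳ_st) = √0.948147 = 0.973729

ȳ_st ≈ 52.230, SE ≈ 0.974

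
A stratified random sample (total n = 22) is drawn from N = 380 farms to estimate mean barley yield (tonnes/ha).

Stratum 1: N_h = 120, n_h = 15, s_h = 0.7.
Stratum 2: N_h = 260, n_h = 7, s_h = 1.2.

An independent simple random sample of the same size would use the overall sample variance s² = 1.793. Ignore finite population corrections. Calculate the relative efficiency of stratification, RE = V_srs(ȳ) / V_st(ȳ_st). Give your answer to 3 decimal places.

V̂(ȳ_st) = Σ W_h² s_h²/n_h, with W_h = N_h/N and N = 380:
  stratum 1: (120/380)²·0.7²/15 = 0.00325762
  stratum 2: (260/380)²·1.2²/7 = 0.0963039
V_st = 0.0995615
V_srs = s²/n = 1.793/22 = 0.0815
Relative efficiency = V_srs / V_st = 0.0815/0.0995615 = 0.8186

RE ≈ 0.819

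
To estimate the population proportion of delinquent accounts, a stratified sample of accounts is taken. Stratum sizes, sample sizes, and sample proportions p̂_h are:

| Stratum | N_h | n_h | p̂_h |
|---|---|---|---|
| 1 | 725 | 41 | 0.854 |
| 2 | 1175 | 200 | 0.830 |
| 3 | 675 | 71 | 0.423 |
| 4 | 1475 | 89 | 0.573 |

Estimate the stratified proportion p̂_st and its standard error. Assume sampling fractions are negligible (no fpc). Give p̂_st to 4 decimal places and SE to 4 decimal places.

p̂_st ≈ 0.6729, SE ≈ 0.0250

N = 4050; stratum weights W_h = N_h/N.
p̂_st = Σ W_h p̂_h = (725·0.854 + 1175·0.830 + 675·0.423 + 1475·0.573)/4050 = 0.67286
V̂(p̂_st) = Σ W_h² p̂_h(1−p̂_h)/(n_h−1):
  stratum 1: (725/4050)²·0.854·0.146/40 = 9.98888e-05
  stratum 2: (1175/4050)²·0.830·0.170/199 = 5.96815e-05
  stratum 3: (675/4050)²·0.423·0.577/70 = 9.68536e-05
  stratum 4: (1475/4050)²·0.573·0.427/88 = 0.000368785
V̂(p̂_st) = 0.000625209; SE = √V̂ = 0.0250042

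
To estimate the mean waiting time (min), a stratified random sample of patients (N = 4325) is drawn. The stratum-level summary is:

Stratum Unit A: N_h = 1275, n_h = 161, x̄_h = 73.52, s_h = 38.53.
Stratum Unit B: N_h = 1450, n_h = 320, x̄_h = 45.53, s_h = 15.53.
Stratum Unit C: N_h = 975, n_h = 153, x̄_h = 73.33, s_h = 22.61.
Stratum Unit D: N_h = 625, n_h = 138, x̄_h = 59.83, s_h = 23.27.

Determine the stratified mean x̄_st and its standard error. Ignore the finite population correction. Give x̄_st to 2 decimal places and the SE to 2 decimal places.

x̄_st ≈ 62.11, SE ≈ 1.07

x̄_st = Σ W_h x̄_h = (1275·73.52 + 1450·45.53 + 975·73.33 + 625·59.83)/4325 = 62.11491
V̂(x̄_st) = Σ W_h² s_h²/n_h, with W_h = N_h/N and N = 4325:
  stratum Unit A: (1275/4325)²·38.53²/161 = 0.801346
  stratum Unit B: (1450/4325)²·15.53²/320 = 0.0847143
  stratum Unit C: (975/4325)²·22.61²/153 = 0.169804
  stratum Unit D: (625/4325)²·23.27²/138 = 0.081941
V̂(x̄_st) = 1.13781
SE(x̄_st) = √1.13781 = 1.06668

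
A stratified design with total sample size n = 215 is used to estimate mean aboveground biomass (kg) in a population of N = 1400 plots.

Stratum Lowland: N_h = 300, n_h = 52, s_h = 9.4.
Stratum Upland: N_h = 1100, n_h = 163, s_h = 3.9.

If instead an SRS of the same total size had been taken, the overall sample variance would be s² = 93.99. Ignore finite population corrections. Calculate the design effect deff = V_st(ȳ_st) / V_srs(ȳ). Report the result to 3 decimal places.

deff ≈ 0.310

V̂(ȳ_st) = Σ W_h² s_h²/n_h, with W_h = N_h/N and N = 1400:
  stratum Lowland: (300/1400)²·9.4²/52 = 0.0780259
  stratum Upland: (1100/1400)²·3.9²/163 = 0.0576064
V_st = 0.135632
V_srs = s²/n = 93.99/215 = 0.437163
deff = V_st / V_srs = 0.135632/0.437163 = 0.3103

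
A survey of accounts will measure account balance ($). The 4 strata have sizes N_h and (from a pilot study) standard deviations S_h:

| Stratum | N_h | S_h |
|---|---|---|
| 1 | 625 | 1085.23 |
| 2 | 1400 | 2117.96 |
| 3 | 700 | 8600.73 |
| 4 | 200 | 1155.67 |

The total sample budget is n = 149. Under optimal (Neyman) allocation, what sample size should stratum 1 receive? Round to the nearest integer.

Neyman allocation: n_h = n · N_h S_h / Σ N_i S_i, with n = 149.
  stratum 1: N_h·S_h = 625·1085.23 = 678268.75
  stratum 2: N_h·S_h = 1400·2117.96 = 2965144.00
  stratum 3: N_h·S_h = 700·8600.73 = 6020511.00
  stratum 4: N_h·S_h = 200·1155.67 = 231134.00
Σ N_h S_h = 9895057.75
n for stratum 1 = 149·678268.75/9895057.75 = 10.213 → 10

10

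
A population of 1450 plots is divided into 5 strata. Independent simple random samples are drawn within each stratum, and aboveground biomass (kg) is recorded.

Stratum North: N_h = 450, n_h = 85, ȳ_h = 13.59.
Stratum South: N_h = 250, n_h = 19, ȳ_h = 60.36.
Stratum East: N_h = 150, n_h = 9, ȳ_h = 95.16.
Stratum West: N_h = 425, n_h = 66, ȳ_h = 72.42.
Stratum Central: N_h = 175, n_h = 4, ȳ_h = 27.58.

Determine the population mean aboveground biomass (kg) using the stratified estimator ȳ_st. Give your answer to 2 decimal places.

N = Σ N_h = 1450. Stratum weights W_h = N_h/N.
ȳ_st = (450·13.59 + 250·60.36 + 150·95.16 + 425·72.42 + 175·27.58) / 1450 = 49.0238

ȳ_st ≈ 49.02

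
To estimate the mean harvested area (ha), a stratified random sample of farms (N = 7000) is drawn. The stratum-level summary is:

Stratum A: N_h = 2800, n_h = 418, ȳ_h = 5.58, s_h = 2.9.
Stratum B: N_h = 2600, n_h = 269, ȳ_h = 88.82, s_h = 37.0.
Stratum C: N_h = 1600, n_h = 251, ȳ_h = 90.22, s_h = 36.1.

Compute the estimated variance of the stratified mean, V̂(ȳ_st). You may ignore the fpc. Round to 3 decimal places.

V̂(ȳ_st) = Σ W_h² s_h²/n_h, with W_h = N_h/N and N = 7000:
  stratum A: (2800/7000)²·2.9²/418 = 0.00321914
  stratum B: (2600/7000)²·37.0²/269 = 0.702105
  stratum C: (1600/7000)²·36.1²/251 = 0.271259
V̂(ȳ_st) = 0.976583

V̂(ȳ_st) ≈ 0.977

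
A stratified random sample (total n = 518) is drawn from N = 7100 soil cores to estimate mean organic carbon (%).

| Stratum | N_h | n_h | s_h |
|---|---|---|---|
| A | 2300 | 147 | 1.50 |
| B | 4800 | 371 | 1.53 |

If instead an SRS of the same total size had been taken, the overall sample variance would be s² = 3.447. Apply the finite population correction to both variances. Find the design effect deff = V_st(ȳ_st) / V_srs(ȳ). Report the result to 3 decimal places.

deff ≈ 0.675

V̂(ȳ_st) = Σ W_h² (1 − n_h/N_h) s_h²/n_h, with W_h = N_h/N and N = 7100:
  stratum A: (2300/7100)²·(1 − 147/2300)·1.50²/147 = 0.00150356
  stratum B: (4800/7100)²·(1 − 371/4800)·1.53²/371 = 0.00266097
V_st = 0.00416452
V_srs = (1 − 518/7100)·3.447/518 = 0.00616895
deff = V_st / V_srs = 0.00416452/0.00616895 = 0.6751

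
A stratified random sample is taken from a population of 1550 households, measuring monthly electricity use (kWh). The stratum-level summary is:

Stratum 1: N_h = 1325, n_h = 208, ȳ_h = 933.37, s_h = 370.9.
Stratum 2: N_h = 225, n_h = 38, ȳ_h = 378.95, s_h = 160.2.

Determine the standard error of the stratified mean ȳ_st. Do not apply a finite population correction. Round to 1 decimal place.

V̂(ȳ_st) = Σ W_h² s_h²/n_h, with W_h = N_h/N and N = 1550:
  stratum 1: (1325/1550)²·370.9²/208 = 483.302
  stratum 2: (225/1550)²·160.2²/38 = 14.2313
V̂(ȳ_st) = 497.533
SE(ȳ_st) = √497.533 = 22.3055

SE(ȳ_st) ≈ 22.3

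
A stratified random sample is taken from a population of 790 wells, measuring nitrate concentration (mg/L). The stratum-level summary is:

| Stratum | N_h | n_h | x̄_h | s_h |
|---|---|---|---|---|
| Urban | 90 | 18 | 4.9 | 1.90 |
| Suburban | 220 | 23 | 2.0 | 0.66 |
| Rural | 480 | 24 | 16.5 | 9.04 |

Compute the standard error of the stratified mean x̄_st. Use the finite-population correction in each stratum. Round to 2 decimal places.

SE(x̄_st) ≈ 1.09

V̂(x̄_st) = Σ W_h² (1 − n_h/N_h) s_h²/n_h, with W_h = N_h/N and N = 790:
  stratum Urban: (90/790)²·(1 − 18/90)·1.90²/18 = 0.00208236
  stratum Suburban: (220/790)²·(1 − 23/220)·0.66²/23 = 0.00131521
  stratum Rural: (480/790)²·(1 − 24/480)·9.04²/24 = 1.1942
V̂(x̄_st) = 1.1976
SE(x̄_st) = √1.1976 = 1.09435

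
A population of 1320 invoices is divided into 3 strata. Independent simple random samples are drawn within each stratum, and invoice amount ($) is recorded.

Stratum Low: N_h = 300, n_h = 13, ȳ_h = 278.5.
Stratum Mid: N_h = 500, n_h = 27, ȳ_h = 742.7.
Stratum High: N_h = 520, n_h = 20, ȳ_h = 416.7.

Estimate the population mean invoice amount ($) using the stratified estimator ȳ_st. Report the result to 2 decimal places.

ȳ_st ≈ 508.78

N = Σ N_h = 1320. Stratum weights W_h = N_h/N.
ȳ_st = (300·278.5 + 500·742.7 + 520·416.7) / 1320 = 508.7758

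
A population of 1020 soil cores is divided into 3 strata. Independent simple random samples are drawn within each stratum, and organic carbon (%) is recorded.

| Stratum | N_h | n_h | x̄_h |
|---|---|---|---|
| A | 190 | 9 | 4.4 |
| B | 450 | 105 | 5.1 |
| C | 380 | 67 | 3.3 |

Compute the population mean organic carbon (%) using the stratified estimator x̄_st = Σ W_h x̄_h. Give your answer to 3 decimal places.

x̄_st ≈ 4.299

N = Σ N_h = 1020. Stratum weights W_h = N_h/N.
x̄_st = (190·4.4 + 450·5.1 + 380·3.3) / 1020 = 4.29902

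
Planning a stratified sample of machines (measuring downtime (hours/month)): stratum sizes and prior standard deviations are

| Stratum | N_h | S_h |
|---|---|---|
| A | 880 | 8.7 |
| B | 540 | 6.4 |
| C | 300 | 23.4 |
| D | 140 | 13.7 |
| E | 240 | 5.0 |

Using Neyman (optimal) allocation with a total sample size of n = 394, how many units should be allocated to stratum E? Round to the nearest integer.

22

Neyman allocation: n_h = n · N_h S_h / Σ N_i S_i, with n = 394.
  stratum A: N_h·S_h = 880·8.7 = 7656.00
  stratum B: N_h·S_h = 540·6.4 = 3456.00
  stratum C: N_h·S_h = 300·23.4 = 7020.00
  stratum D: N_h·S_h = 140·13.7 = 1918.00
  stratum E: N_h·S_h = 240·5.0 = 1200.00
Σ N_h S_h = 21250.00
n for stratum E = 394·1200.00/21250.00 = 22.249 → 22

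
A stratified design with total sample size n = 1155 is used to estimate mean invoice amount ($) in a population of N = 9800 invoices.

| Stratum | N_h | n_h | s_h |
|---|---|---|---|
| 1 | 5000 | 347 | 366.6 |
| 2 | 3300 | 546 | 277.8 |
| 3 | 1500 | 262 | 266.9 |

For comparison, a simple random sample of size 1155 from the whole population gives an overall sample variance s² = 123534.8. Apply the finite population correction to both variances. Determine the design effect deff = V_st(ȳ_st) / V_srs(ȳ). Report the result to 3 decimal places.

V̂(ȳ_st) = Σ W_h² (1 − n_h/N_h) s_h²/n_h, with W_h = N_h/N and N = 9800:
  stratum 1: (5000/9800)²·(1 − 347/5000)·366.6²/347 = 93.8224
  stratum 2: (3300/9800)²·(1 − 546/3300)·277.8²/546 = 13.3751
  stratum 3: (1500/9800)²·(1 − 262/1500)·266.9²/262 = 5.25721
V_st = 112.455
V_srs = (1 − 1155/9800)·123534.8/1155 = 94.3509
deff = V_st / V_srs = 112.455/94.3509 = 1.1919

deff ≈ 1.192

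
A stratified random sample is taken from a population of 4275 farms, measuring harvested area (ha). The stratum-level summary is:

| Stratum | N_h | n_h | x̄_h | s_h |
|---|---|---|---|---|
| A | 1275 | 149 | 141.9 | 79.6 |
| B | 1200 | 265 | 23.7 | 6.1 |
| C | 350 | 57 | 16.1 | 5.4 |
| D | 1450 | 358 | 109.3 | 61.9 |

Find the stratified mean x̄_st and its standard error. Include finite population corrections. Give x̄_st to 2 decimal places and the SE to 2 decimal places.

x̄_st = Σ W_h x̄_h = (1275·141.9 + 1200·23.7 + 350·16.1 + 1450·109.3)/4275 = 87.36433
V̂(x̄_st) = Σ W_h² (1 − n_h/N_h) s_h²/n_h, with W_h = N_h/N and N = 4275:
  stratum A: (1275/4275)²·(1 − 149/1275)·79.6²/149 = 3.34054
  stratum B: (1200/4275)²·(1 − 265/1200)·6.1²/265 = 0.00862054
  stratum C: (350/4275)²·(1 − 57/350)·5.4²/57 = 0.00287062
  stratum D: (1450/4275)²·(1 − 358/1450)·61.9²/358 = 0.927292
V̂(x̄_st) = 4.27932
SE(x̄_st) = √4.27932 = 2.06865

x̄_st ≈ 87.36, SE ≈ 2.07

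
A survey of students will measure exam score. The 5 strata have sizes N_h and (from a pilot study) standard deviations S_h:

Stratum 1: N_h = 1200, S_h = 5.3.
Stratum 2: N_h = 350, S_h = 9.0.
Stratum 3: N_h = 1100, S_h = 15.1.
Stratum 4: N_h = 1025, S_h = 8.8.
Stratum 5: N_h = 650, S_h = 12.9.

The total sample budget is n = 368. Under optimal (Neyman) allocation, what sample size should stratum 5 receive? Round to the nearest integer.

71

Neyman allocation: n_h = n · N_h S_h / Σ N_i S_i, with n = 368.
  stratum 1: N_h·S_h = 1200·5.3 = 6360.00
  stratum 2: N_h·S_h = 350·9.0 = 3150.00
  stratum 3: N_h·S_h = 1100·15.1 = 16610.00
  stratum 4: N_h·S_h = 1025·8.8 = 9020.00
  stratum 5: N_h·S_h = 650·12.9 = 8385.00
Σ N_h S_h = 43525.00
n for stratum 5 = 368·8385.00/43525.00 = 70.894 → 71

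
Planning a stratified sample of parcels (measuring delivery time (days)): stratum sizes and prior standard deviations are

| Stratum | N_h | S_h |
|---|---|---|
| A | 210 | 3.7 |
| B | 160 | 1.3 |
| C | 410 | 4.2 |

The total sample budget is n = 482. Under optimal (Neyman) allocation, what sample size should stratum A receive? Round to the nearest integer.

Neyman allocation: n_h = n · N_h S_h / Σ N_i S_i, with n = 482.
  stratum A: N_h·S_h = 210·3.7 = 777.00
  stratum B: N_h·S_h = 160·1.3 = 208.00
  stratum C: N_h·S_h = 410·4.2 = 1722.00
Σ N_h S_h = 2707.00
n for stratum A = 482·777.00/2707.00 = 138.350 → 138

138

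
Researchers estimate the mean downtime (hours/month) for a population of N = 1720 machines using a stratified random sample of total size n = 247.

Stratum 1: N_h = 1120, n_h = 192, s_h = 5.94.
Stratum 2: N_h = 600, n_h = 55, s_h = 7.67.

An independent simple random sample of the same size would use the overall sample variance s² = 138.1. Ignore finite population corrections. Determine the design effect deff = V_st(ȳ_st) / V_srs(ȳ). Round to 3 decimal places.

deff ≈ 0.372

V̂(ȳ_st) = Σ W_h² s_h²/n_h, with W_h = N_h/N and N = 1720:
  stratum 1: (1120/1720)²·5.94²/192 = 0.0779203
  stratum 2: (600/1720)²·7.67²/55 = 0.130159
V_st = 0.208079
V_srs = s²/n = 138.1/247 = 0.559109
deff = V_st / V_srs = 0.208079/0.559109 = 0.3722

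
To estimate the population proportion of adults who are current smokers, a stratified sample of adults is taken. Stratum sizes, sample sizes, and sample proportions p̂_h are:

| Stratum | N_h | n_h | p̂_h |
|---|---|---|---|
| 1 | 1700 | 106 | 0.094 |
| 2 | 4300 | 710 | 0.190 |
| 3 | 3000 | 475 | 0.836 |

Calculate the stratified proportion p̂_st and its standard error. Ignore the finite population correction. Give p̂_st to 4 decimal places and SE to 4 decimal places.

p̂_st ≈ 0.3872, SE ≈ 0.0105

N = 9000; stratum weights W_h = N_h/N.
p̂_st = Σ W_h p̂_h = (1700·0.094 + 4300·0.190 + 3000·0.836)/9000 = 0.38720
V̂(p̂_st) = Σ W_h² p̂_h(1−p̂_h)/(n_h−1):
  stratum 1: (1700/9000)²·0.094·0.906/105 = 2.89387e-05
  stratum 2: (4300/9000)²·0.190·0.810/709 = 4.95501e-05
  stratum 3: (3000/9000)²·0.836·0.164/474 = 3.21388e-05
V̂(p̂_st) = 0.000110628; SE = √V̂ = 0.010518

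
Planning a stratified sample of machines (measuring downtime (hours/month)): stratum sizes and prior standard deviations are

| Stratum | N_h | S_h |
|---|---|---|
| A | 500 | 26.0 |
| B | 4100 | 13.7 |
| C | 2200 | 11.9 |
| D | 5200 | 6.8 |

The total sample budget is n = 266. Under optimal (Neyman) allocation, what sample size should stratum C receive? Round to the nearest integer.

Neyman allocation: n_h = n · N_h S_h / Σ N_i S_i, with n = 266.
  stratum A: N_h·S_h = 500·26.0 = 13000.00
  stratum B: N_h·S_h = 4100·13.7 = 56170.00
  stratum C: N_h·S_h = 2200·11.9 = 26180.00
  stratum D: N_h·S_h = 5200·6.8 = 35360.00
Σ N_h S_h = 130710.00
n for stratum C = 266·26180.00/130710.00 = 53.277 → 53

53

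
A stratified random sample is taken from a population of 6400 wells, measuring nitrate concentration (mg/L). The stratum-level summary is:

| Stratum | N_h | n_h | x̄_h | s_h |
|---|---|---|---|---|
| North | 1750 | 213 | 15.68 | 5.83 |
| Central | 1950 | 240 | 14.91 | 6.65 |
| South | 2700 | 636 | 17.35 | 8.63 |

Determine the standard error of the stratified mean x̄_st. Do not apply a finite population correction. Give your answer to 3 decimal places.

V̂(x̄_st) = Σ W_h² s_h²/n_h, with W_h = N_h/N and N = 6400:
  stratum North: (1750/6400)²·5.83²/213 = 0.0119309
  stratum Central: (1950/6400)²·6.65²/240 = 0.0171057
  stratum South: (2700/6400)²·8.63²/636 = 0.0208416
V̂(x̄_st) = 0.0498783
SE(x̄_st) = √0.0498783 = 0.223334

SE(x̄_st) ≈ 0.223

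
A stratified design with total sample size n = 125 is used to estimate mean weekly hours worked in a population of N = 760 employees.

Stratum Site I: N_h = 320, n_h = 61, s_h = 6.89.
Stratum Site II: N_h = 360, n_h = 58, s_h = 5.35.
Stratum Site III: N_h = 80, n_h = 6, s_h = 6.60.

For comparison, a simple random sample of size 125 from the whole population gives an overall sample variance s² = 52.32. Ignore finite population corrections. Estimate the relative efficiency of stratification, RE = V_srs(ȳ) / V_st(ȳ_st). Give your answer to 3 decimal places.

RE ≈ 1.272

V̂(ȳ_st) = Σ W_h² s_h²/n_h, with W_h = N_h/N and N = 760:
  stratum Site I: (320/760)²·6.89²/61 = 0.137969
  stratum Site II: (360/760)²·5.35²/58 = 0.110728
  stratum Site III: (80/760)²·6.60²/6 = 0.0804432
V_st = 0.32914
V_srs = s²/n = 52.32/125 = 0.41856
Relative efficiency = V_srs / V_st = 0.41856/0.32914 = 1.2717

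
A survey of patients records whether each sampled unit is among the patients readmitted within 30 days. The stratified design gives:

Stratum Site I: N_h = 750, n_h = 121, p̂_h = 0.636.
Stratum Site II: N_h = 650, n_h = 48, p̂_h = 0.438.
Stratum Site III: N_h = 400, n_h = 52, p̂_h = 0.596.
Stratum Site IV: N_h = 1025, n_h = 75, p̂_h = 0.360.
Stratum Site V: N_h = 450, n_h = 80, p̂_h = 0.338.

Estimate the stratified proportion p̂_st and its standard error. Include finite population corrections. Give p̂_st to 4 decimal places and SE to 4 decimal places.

N = 3275; stratum weights W_h = N_h/N.
p̂_st = Σ W_h p̂_h = (750·0.636 + 650·0.438 + 400·0.596 + 1025·0.360 + 450·0.338)/3275 = 0.46449
V̂(p̂_st) = Σ W_h² (1 − n_h/N_h) p̂_h(1−p̂_h)/(n_h−1):
  stratum Site I: (750/3275)²·(1 − 121/750)·0.636·0.364/120 = 8.48529e-05
  stratum Site II: (650/3275)²·(1 − 48/650)·0.438·0.562/47 = 0.000191073
  stratum Site III: (400/3275)²·(1 − 52/400)·0.596·0.404/51 = 6.12737e-05
  stratum Site IV: (1025/3275)²·(1 − 75/1025)·0.360·0.640/74 = 0.000282667
  stratum Site V: (450/3275)²·(1 − 80/450)·0.338·0.662/79 = 4.39683e-05
V̂(p̂_st) = 0.000663835; SE = √V̂ = 0.025765

p̂_st ≈ 0.4645, SE ≈ 0.0258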